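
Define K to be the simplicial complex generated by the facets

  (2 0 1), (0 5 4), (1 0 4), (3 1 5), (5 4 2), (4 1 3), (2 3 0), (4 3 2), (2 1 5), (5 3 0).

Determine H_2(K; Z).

H_2 ≅ 0.

Fix the vertex order 0 < 1 < 2 < 3 < 4 < 5 and write every simplex with vertices in increasing order. Then dim K = 2 and the simplices of K are:

  0-simplices (6): [0], [1], [2], [3], [4], [5]
  1-simplices (15): [0,1], [0,2], [0,3], [0,4], [0,5], [1,2], [1,3], [1,4], [1,5], [2,3], [2,4], [2,5], [3,4], [3,5], [4,5]
  2-simplices (10): [0,1,2], [0,1,4], [0,2,3], [0,3,5], [0,4,5], [1,2,5], [1,3,4], [1,3,5], [2,3,4], [2,4,5]

so the chain groups are C_0 ≅ Z^6, C_1 ≅ Z^15, C_2 ≅ Z^10.

The boundary map ∂_1: C_1 → C_0 sends each edge [p,q] (with p < q) to q − p. For instance
  ∂[3,4] = [4] − [3].
As a 6×15 matrix over Z this has rank 5, with invariant factors (1,1,1,1,1).

Boundary ∂_2: C_2 → C_1 maps a triangle to the signed sum of its edges. For instance
  ∂[1,3,5] = [3,5] − [1,5] + [1,3],
  ∂[0,1,4] = [1,4] − [0,4] + [0,1].
As a 15×10 matrix over Z this has rank 10, with invariant factors (1,1,1,1,1,1,1,1,1,2).

Now H_k = ker ∂_k / im ∂_{k+1}, so:

  H_2: rank ker ∂_2 − rank ∂_3 = (10 − 10) − 0 = 0, and there is no ∂_3, so H_2 = 0.

(K is a triangulation of the real projective plane RP^2.)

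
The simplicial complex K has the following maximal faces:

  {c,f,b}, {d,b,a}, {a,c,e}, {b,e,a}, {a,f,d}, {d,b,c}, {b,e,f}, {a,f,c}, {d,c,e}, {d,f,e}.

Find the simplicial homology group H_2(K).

We work with the vertex ordering a < b < c < d < e < f. The simplices of K, each written with vertices in increasing order, are:

  0-simplices (6): a, b, c, d, e, f
  1-simplices (15): ab, ac, ad, ae, af, bc, bd, be, bf, cd, ce, cf, de, df, ef
  2-simplices (10): abd, abe, ace, acf, adf, bcd, bcf, bef, cde, def

Hence C_0 ≅ Z^6, C_1 ≅ Z^15, C_2 ≅ Z^10.

The boundary map ∂_1: C_1 → C_0 maps an edge to its endpoints' difference, ∂[p,q] = q − p. For instance
  ∂df = f − d.
This gives a 6×15 integer matrix of rank 5; reducing to Smith normal form yields diagonal entries (1,1,1,1,1).

∂_2: C_2 → C_1 acts by ∂[p,q,r] = [q,r] − [p,r] + [p,q]. For instance
  ∂bcf = cf − bf + bc,
  ∂def = ef − df + de.
This gives a 15×10 integer matrix of rank 10; reducing to Smith normal form yields diagonal entries (1,1,1,1,1,1,1,1,1,2).

Reading off H_k = ker ∂_k / im ∂_{k+1}:

  H_2: rank ker ∂_2 − rank ∂_3 = (10 − 10) − 0 = 0, and there is no ∂_3, so H_2 ≅ 0.

(K is a triangulation of the real projective plane RP^2.)

H_2 = 0.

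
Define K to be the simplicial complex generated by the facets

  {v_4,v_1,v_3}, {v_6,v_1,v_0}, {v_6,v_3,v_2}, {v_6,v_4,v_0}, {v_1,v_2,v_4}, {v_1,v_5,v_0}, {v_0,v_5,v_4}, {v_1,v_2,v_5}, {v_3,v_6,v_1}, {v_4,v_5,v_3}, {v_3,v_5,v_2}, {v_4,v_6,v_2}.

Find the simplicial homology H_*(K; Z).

H_0 ≅ Z,  H_1 ≅ Z/2Z,  H_2 = 0.

Take the total order v_0 < v_1 < v_2 < v_3 < v_4 < v_5 < v_6 on the vertex set. Then K (dimension 2) consists of the simplices:

  0-simplices (7): [v_0], [v_1], [v_2], [v_3], [v_4], [v_5], [v_6]
  1-simplices (18): (18 of them)
  2-simplices (12): (12 of them)

so the chain groups are C_0 ≅ Z^7, C_1 ≅ Z^18, C_2 ≅ Z^12.

∂_1: C_1 → C_0 maps an edge to its endpoints' difference, ∂[p,q] = q − p.
The resulting 7×18 matrix has rank 6, and its Smith normal form has invariant factors (1,1,1,1,1,1).

Boundary ∂_2: C_2 → C_1 maps a triangle to the signed sum of its edges. For instance
  ∂[v_2,v_4,v_6] = [v_4,v_6] − [v_2,v_6] + [v_2,v_4],
  ∂[v_1,v_3,v_4] = [v_3,v_4] − [v_1,v_4] + [v_1,v_3].
The resulting 18×12 matrix has rank 12, and its Smith normal form has invariant factors (1,1,1,1,1,1,1,1,1,1,1,2).

From H_k ≅ ker(∂_k) / im(∂_{k+1}) we obtain:

  H_0: rank C_0 − rank ∂_1 = 7 − 6 = 1, and the invariant factors of ∂_1 are all 1, so H_0 = Z.
  H_1: rank ker ∂_1 − rank ∂_2 = (18 − 6) − 12 = 0, and ∂_2 has invariant factor 2 > 1, so H_1 = Z/2Z.
  H_2: rank ker ∂_2 − rank ∂_3 = (12 − 12) − 0 = 0, and there is no ∂_3, so H_2 = 0.

As a check, the Euler characteristic is 7 − 18 + 12 = 1, which agrees with 1 − 0 + 0 = 1.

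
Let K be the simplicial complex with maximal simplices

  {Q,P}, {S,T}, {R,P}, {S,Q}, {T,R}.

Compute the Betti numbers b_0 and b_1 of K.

b_0 = 1, b_1 = 1.

Order the vertices as P < Q < R < S < T. Listing each simplex with vertices in this order, K has dimension 1 with simplices:

  0-simplices (5): P, Q, R, S, T
  1-simplices (5): PQ, PR, QS, RT, ST

Hence C_0 ≅ Z^5, C_1 ≅ Z^5.

Boundary ∂_1: C_1 → C_0 is given by ∂[p,q] = [q] − [p]. For instance
  ∂RT = T − R.
The 5×5 boundary matrix has rank 4 and Smith normal form diag(1,1,1,1).

From H_k ≅ ker(∂_k) / im(∂_{k+1}) we obtain:

  H_0: rank C_0 − rank ∂_1 = 5 − 4 = 1, and the invariant factors of ∂_1 are all 1, so H_0 ≅ Z.
  H_1: rank ker ∂_1 − rank ∂_2 = (5 − 4) − 0 = 1, and there is no ∂_2, so H_1 ≅ Z.

As a check, the Euler characteristic is 5 − 5 = 0, which agrees with 1 − 1 = 0.

Hence the Betti numbers are b_0 = 1, b_1 = 1.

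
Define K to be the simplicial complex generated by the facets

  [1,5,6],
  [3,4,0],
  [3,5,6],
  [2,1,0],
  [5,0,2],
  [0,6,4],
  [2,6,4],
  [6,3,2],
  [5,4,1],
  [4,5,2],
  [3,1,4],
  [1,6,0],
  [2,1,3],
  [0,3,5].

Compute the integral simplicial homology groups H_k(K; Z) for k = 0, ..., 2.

Fix the vertex order 0 < 1 < 2 < 3 < 4 < 5 < 6 and write every simplex with vertices in increasing order. Then dim K = 2 and the simplices of K are:

  0-simplices (7): [0], [1], [2], [3], [4], [5], [6]
  1-simplices (21): [0,1], [0,2], [0,3], [0,4], [0,5], [0,6], [1,2], [1,3], [1,4], [1,5], [1,6], [2,3], [2,4], [2,5], [2,6], [3,4], [3,5], [3,6], [4,5], [4,6], [5,6]
  2-simplices (14): [0,1,2], [0,1,6], [0,2,5], [0,3,4], [0,3,5], [0,4,6], [1,2,3], [1,3,4], [1,4,5], [1,5,6], [2,3,6], [2,4,5], [2,4,6], [3,5,6]

Hence C_0 ≅ Z^7, C_1 ≅ Z^21, C_2 ≅ Z^14.

∂_1: C_1 → C_0 sends each edge [p,q] (with p < q) to q − p.
The resulting 7×21 matrix has rank 6, and its Smith normal form has invariant factors (1,1,1,1,1,1).

The boundary map ∂_2: C_2 → C_1 acts by ∂[p,q,r] = [q,r] − [p,r] + [p,q]. For instance
  ∂[0,4,6] = [4,6] − [0,6] + [0,4],
  ∂[0,1,6] = [1,6] − [0,6] + [0,1].
The 21×14 boundary matrix has rank 13 and Smith normal form diag(1,1,1,1,1,1,1,1,1,1,1,1,1).

Reading off H_k = ker ∂_k / im ∂_{k+1}:

  H_0: rank C_0 − rank ∂_1 = 7 − 6 = 1, and the invariant factors of ∂_1 are all 1, so H_0 ≅ Z.
  H_1: rank ker ∂_1 − rank ∂_2 = (21 − 6) − 13 = 2, and the invariant factors of ∂_2 are all 1, so H_1 ≅ Z^2.
  H_2: rank ker ∂_2 − rank ∂_3 = (14 − 13) − 0 = 1, and there is no ∂_3, so H_2 ≅ Z.

H_0 ≅ Z,  H_1 ≅ Z^2,  H_2 ≅ Z.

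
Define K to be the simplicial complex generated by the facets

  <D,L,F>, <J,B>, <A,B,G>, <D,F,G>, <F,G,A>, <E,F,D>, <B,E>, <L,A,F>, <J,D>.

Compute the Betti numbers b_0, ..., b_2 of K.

b_0 = 1, b_1 = 2, b_2 = 0.

We work with the vertex ordering A < B < D < E < F < G < J < L. The simplices of K, each written with vertices in increasing order, are:

  0-simplices (8): A, B, D, E, F, G, J, L
  1-simplices (15): AB, AF, AG, AL, BE, BG, BJ, DE, DF, DG, DJ, DL, EF, FG, FL
  2-simplices (6): ABG, AFG, AFL, DEF, DFG, DFL

Hence C_0 ≅ Z^8, C_1 ≅ Z^15, C_2 ≅ Z^6.

Boundary ∂_1: C_1 → C_0 maps an edge to its endpoints' difference, ∂[p,q] = q − p. For instance
  ∂BE = E − B.
As a 8×15 matrix over Z this has rank 7, with invariant factors (1,1,1,1,1,1,1).

Boundary ∂_2: C_2 → C_1 acts by ∂[p,q,r] = [q,r] − [p,r] + [p,q]. For instance
  ∂AFL = FL − AL + AF,
  ∂AFG = FG − AG + AF.
The 15×6 boundary matrix has rank 6 and Smith normal form diag(1,1,1,1,1,1).

Now H_k = ker ∂_k / im ∂_{k+1}, so:

  H_0: rank C_0 − rank ∂_1 = 8 − 7 = 1, and the invariant factors of ∂_1 are all 1, so H_0 = Z.
  H_1: rank ker ∂_1 − rank ∂_2 = (15 − 7) − 6 = 2, and the invariant factors of ∂_2 are all 1, so H_1 = Z^2.
  H_2: rank ker ∂_2 − rank ∂_3 = (6 − 6) − 0 = 0, and there is no ∂_3, so H_2 = 0.

As a check, the Euler characteristic is 8 − 15 + 6 = -1, which agrees with 1 − 2 + 0 = -1.

Hence the Betti numbers are b_0 = 1, b_1 = 2, b_2 = 0.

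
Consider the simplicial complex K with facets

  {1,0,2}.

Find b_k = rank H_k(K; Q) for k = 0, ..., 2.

Fix the vertex order 0 < 1 < 2 and write every simplex with vertices in increasing order. Then dim K = 2 and the simplices of K are:

  0-simplices (3): [0], [1], [2]
  1-simplices (3): [0,1], [0,2], [1,2]
  2-simplices (1): [0,1,2]

so the chain groups are C_0 ≅ Z^3, C_1 ≅ Z^3, C_2 ≅ Z^1.

Boundary ∂_1: C_1 → C_0 is given by ∂[p,q] = [q] − [p]. For instance
  ∂[1,2] = [2] − [1].
The resulting 3×3 matrix has rank 2, and its Smith normal form has invariant factors (1,1).

∂_2: C_2 → C_1 sends each 2-simplex [p,q,r] to [q,r] − [p,r] + [p,q]. For instance
  ∂[0,1,2] = [1,2] − [0,2] + [0,1].
This gives a 3×1 integer matrix of rank 1; reducing to Smith normal form yields diagonal entries (1).

From H_k ≅ ker(∂_k) / im(∂_{k+1}) we obtain:

  H_0: rank C_0 − rank ∂_1 = 3 − 2 = 1, and the invariant factors of ∂_1 are all 1, so H_0 ≅ Z.
  H_1: rank ker ∂_1 − rank ∂_2 = (3 − 2) − 1 = 0, and the invariant factors of ∂_2 are all 1, so H_1 ≅ 0.
  H_2: rank ker ∂_2 − rank ∂_3 = (1 − 1) − 0 = 0, and there is no ∂_3, so H_2 ≅ 0.

As a check, the Euler characteristic is 3 − 3 + 1 = 1, which agrees with 1 − 0 + 0 = 1.

Hence the Betti numbers are b_0 = 1, b_1 = 0, b_2 = 0.

b_0 = 1, b_1 = 0, b_2 = 0.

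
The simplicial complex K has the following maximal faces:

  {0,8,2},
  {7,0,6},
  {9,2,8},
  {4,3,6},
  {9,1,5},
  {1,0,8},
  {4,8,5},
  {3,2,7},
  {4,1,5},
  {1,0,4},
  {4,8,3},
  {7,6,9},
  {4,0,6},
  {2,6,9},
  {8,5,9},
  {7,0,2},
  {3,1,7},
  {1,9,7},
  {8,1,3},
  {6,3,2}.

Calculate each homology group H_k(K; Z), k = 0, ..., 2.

We work with the vertex ordering 0 < 1 < 2 < 3 < 4 < 5 < 6 < 7 < 8 < 9. The simplices of K, each written with vertices in increasing order, are:

  0-simplices (10): [0], [1], [2], [3], [4], [5], [6], [7], [8], [9]
  1-simplices (30): (30 of them)
  2-simplices (20): (20 of them)

so the chain groups are C_0 ≅ Z^10, C_1 ≅ Z^30, C_2 ≅ Z^20.

Boundary ∂_1: C_1 → C_0 is given by ∂[p,q] = [q] − [p].
The 10×30 boundary matrix has rank 9 and Smith normal form diag(1,1,1,1,1,1,1,1,1).

The boundary map ∂_2: C_2 → C_1 maps a triangle to the signed sum of its edges. For instance
  ∂[0,2,7] = [2,7] − [0,7] + [0,2],
  ∂[1,7,9] = [7,9] − [1,9] + [1,7].
The 30×20 boundary matrix has rank 20 and Smith normal form diag(1,1,1,1,1,1,1,1,1,1,1,1,1,1,1,1,1,1,1,2).

Reading off H_k = ker ∂_k / im ∂_{k+1}:

  H_0: rank C_0 − rank ∂_1 = 10 − 9 = 1, and the invariant factors of ∂_1 are all 1, so H_0 ≅ Z.
  H_1: rank ker ∂_1 − rank ∂_2 = (30 − 9) − 20 = 1, and ∂_2 has invariant factor 2 > 1, so H_1 ≅ Z ⊕ Z/2.
  H_2: rank ker ∂_2 − rank ∂_3 = (20 − 20) − 0 = 0, and there is no ∂_3, so H_2 ≅ 0.

(K is a triangulation of the Klein bottle.)

H_0 ≅ Z,  H_1 ≅ Z ⊕ Z/2,  H_2 = 0.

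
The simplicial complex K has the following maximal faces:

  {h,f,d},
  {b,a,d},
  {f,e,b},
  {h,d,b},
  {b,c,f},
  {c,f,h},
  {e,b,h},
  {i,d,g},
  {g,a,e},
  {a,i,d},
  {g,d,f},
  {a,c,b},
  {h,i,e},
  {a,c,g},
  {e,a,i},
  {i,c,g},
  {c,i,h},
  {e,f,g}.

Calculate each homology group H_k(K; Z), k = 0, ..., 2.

Order the vertices as a < b < c < d < e < f < g < h < i. Listing each simplex with vertices in this order, K has dimension 2 with simplices:

  0-simplices (9): a, b, c, d, e, f, g, h, i
  1-simplices (27): ab, ac, ad, ae, ag, ai, bc, bd, be, bf, bh, cf, cg, ch, ci, df, dg, dh, di, ef, eg, eh, ei, fg, fh, gi, hi
  2-simplices (18): abc, abd, acg, adi, aeg, aei, bcf, bdh, bef, beh, cfh, cgi, chi, dfg, dfh, dgi, efg, ehi

Hence C_0 ≅ Z^9, C_1 ≅ Z^27, C_2 ≅ Z^18.

The boundary map ∂_1: C_1 → C_0 is given by ∂[p,q] = [q] − [p]. For instance
  ∂df = f − d.
The resulting 9×27 matrix has rank 8, and its Smith normal form has invariant factors (1,1,1,1,1,1,1,1).

∂_2: C_2 → C_1 sends each 2-simplex [p,q,r] to [q,r] − [p,r] + [p,q]. For instance
  ∂aei = ei − ai + ae,
  ∂cfh = fh − ch + cf.
This gives a 27×18 integer matrix of rank 18; reducing to Smith normal form yields diagonal entries (1,1,1,1,1,1,1,1,1,1,1,1,1,1,1,1,1,2).

Reading off H_k = ker ∂_k / im ∂_{k+1}:

  H_0: rank C_0 − rank ∂_1 = 9 − 8 = 1, and the invariant factors of ∂_1 are all 1, so H_0 ≅ Z.
  H_1: rank ker ∂_1 − rank ∂_2 = (27 − 8) − 18 = 1, and ∂_2 has invariant factor 2 > 1, so H_1 ≅ Z × Z/2.
  H_2: rank ker ∂_2 − rank ∂_3 = (18 − 18) − 0 = 0, and there is no ∂_3, so H_2 ≅ 0.

(K is a triangulation of the Klein bottle.)

H_0 ≅ Z,  H_1 ≅ Z × Z/2,  H_2 = 0.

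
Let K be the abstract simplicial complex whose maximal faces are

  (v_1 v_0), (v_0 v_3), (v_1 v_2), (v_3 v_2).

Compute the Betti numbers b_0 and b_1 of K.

Order the vertices as v_0 < v_1 < v_2 < v_3. Listing each simplex with vertices in this order, K has dimension 1 with simplices:

  0-simplices (4): [v_0], [v_1], [v_2], [v_3]
  1-simplices (4): [v_0,v_1], [v_0,v_3], [v_1,v_2], [v_2,v_3]

so the chain groups are C_0 ≅ Z^4, C_1 ≅ Z^4.

Boundary ∂_1: C_1 → C_0 sends each edge [p,q] (with p < q) to q − p. For instance
  ∂[v_2,v_3] = [v_3] − [v_2].
The 4×4 boundary matrix has rank 3 and Smith normal form diag(1,1,1).

From H_k ≅ ker(∂_k) / im(∂_{k+1}) we obtain:

  H_0: rank C_0 − rank ∂_1 = 4 − 3 = 1, and the invariant factors of ∂_1 are all 1, so H_0 ≅ Z.
  H_1: rank ker ∂_1 − rank ∂_2 = (4 − 3) − 0 = 1, and there is no ∂_2, so H_1 ≅ Z.

Hence the Betti numbers are b_0 = 1, b_1 = 1.

b_0 = 1, b_1 = 1.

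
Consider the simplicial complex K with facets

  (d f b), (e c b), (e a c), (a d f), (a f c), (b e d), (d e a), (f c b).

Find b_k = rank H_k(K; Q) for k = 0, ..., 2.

We work with the vertex ordering a < b < c < d < e < f. The simplices of K, each written with vertices in increasing order, are:

  0-simplices (6): a, b, c, d, e, f
  1-simplices (12): ac, ad, ae, af, bc, bd, be, bf, ce, cf, de, df
  2-simplices (8): ace, acf, ade, adf, bce, bcf, bde, bdf

so the chain groups are C_0 ≅ Z^6, C_1 ≅ Z^12, C_2 ≅ Z^8.

∂_1: C_1 → C_0 is given by ∂[p,q] = [q] − [p]. For instance
  ∂de = e − d.
This gives a 6×12 integer matrix of rank 5; reducing to Smith normal form yields diagonal entries (1,1,1,1,1).

∂_2: C_2 → C_1 sends each 2-simplex [p,q,r] to [q,r] − [p,r] + [p,q]. For instance
  ∂bce = ce − be + bc,
  ∂ade = de − ae + ad.
This gives a 12×8 integer matrix of rank 7; reducing to Smith normal form yields diagonal entries (1,1,1,1,1,1,1).

Now H_k = ker ∂_k / im ∂_{k+1}, so:

  H_0: rank C_0 − rank ∂_1 = 6 − 5 = 1, and the invariant factors of ∂_1 are all 1, so H_0 ≅ Z.
  H_1: rank ker ∂_1 − rank ∂_2 = (12 − 5) − 7 = 0, and the invariant factors of ∂_2 are all 1, so H_1 ≅ 0.
  H_2: rank ker ∂_2 − rank ∂_3 = (8 − 7) − 0 = 1, and there is no ∂_3, so H_2 ≅ Z.

As a check, the Euler characteristic is 6 − 12 + 8 = 2, which agrees with 1 − 0 + 1 = 2.

Hence the Betti numbers are b_0 = 1, b_1 = 0, b_2 = 1.

b_0 = 1, b_1 = 0, b_2 = 1.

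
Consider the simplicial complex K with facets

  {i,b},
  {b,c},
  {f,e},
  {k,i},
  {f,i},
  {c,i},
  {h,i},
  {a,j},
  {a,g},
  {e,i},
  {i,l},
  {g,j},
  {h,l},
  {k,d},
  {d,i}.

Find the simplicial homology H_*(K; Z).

Take the total order a < b < c < d < e < f < g < h < i < j < k < l on the vertex set. Then K (dimension 1) consists of the simplices:

  0-simplices (12): a, b, c, d, e, f, g, h, i, j, k, l
  1-simplices (15): ag, aj, bc, bi, ci, di, dk, ef, ei, fi, gj, hi, hl, ik, il

so the chain groups are C_0 ≅ Z^12, C_1 ≅ Z^15.

∂_1: C_1 → C_0 sends each edge [p,q] (with p < q) to q − p.
As a 12×15 matrix over Z this has rank 10, with invariant factors (1,1,1,1,1,1,1,1,1,1).

From H_k ≅ ker(∂_k) / im(∂_{k+1}) we obtain:

  H_0: rank C_0 − rank ∂_1 = 12 − 10 = 2, and the invariant factors of ∂_1 are all 1, so H_0 ≅ Z^2.
  H_1: rank ker ∂_1 − rank ∂_2 = (15 − 10) − 0 = 5, and there is no ∂_2, so H_1 ≅ Z^5.

As a check, the Euler characteristic is 12 − 15 = -3, which agrees with 2 − 5 = -3.

H_0 ≅ Z^2,  H_1 ≅ Z^5.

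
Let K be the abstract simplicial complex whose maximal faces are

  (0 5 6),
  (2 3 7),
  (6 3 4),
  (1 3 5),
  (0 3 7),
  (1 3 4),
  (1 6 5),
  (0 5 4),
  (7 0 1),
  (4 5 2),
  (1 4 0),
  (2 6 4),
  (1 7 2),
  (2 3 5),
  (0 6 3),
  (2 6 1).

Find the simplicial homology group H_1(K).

H_1 ≅ Z^2.

Fix the vertex order 0 < 1 < 2 < 3 < 4 < 5 < 6 < 7 and write every simplex with vertices in increasing order. Then dim K = 2 and the simplices of K are:

  0-simplices (8): [0], [1], [2], [3], [4], [5], [6], [7]
  1-simplices (24): (24 of them)
  2-simplices (16): [0,1,4], [0,1,7], [0,3,6], [0,3,7], [0,4,5], [0,5,6], [1,2,6], [1,2,7], [1,3,4], [1,3,5], [1,5,6], [2,3,5], [2,3,7], [2,4,5], [2,4,6], [3,4,6]

Hence C_0 ≅ Z^8, C_1 ≅ Z^24, C_2 ≅ Z^16.

∂_1: C_1 → C_0 maps an edge to its endpoints' difference, ∂[p,q] = q − p. For instance
  ∂[4,5] = [5] − [4].
This gives a 8×24 integer matrix of rank 7; reducing to Smith normal form yields diagonal entries (1,1,1,1,1,1,1).

Boundary ∂_2: C_2 → C_1 maps a triangle to the signed sum of its edges. For instance
  ∂[3,4,6] = [4,6] − [3,6] + [3,4],
  ∂[0,5,6] = [5,6] − [0,6] + [0,5].
As a 24×16 matrix over Z this has rank 15, with invariant factors (1,1,1,1,1,1,1,1,1,1,1,1,1,1,1).

Now H_k = ker ∂_k / im ∂_{k+1}, so:

  H_1: rank ker ∂_1 − rank ∂_2 = (24 − 7) − 15 = 2, and the invariant factors of ∂_2 are all 1, so H_1 = Z^2.

(K is a triangulation of the torus T^2.)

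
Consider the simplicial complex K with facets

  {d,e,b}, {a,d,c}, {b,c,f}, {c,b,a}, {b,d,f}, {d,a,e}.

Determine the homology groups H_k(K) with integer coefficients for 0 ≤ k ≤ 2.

H_0 = Z,  H_1 = Z,  H_2 = 0.

Fix the vertex order a < b < c < d < e < f and write every simplex with vertices in increasing order. Then dim K = 2 and the simplices of K are:

  0-simplices (6): a, b, c, d, e, f
  1-simplices (12): ab, ac, ad, ae, bc, bd, be, bf, cd, cf, de, df
  2-simplices (6): abc, acd, ade, bcf, bde, bdf

giving chain groups C_0 ≅ Z^6, C_1 ≅ Z^12, C_2 ≅ Z^6.

The boundary map ∂_1: C_1 → C_0 is given by ∂[p,q] = [q] − [p]. For instance
  ∂cf = f − c.
The 6×12 boundary matrix has rank 5 and Smith normal form diag(1,1,1,1,1).

Boundary ∂_2: C_2 → C_1 sends each 2-simplex [p,q,r] to [q,r] − [p,r] + [p,q]. For instance
  ∂bdf = df − bf + bd,
  ∂bcf = cf − bf + bc.
The resulting 12×6 matrix has rank 6, and its Smith normal form has invariant factors (1,1,1,1,1,1).

Reading off H_k = ker ∂_k / im ∂_{k+1}:

  H_0: rank C_0 − rank ∂_1 = 6 − 5 = 1, and the invariant factors of ∂_1 are all 1, so H_0 = Z.
  H_1: rank ker ∂_1 − rank ∂_2 = (12 − 5) − 6 = 1, and the invariant factors of ∂_2 are all 1, so H_1 = Z.
  H_2: rank ker ∂_2 − rank ∂_3 = (6 − 6) − 0 = 0, and there is no ∂_3, so H_2 = 0.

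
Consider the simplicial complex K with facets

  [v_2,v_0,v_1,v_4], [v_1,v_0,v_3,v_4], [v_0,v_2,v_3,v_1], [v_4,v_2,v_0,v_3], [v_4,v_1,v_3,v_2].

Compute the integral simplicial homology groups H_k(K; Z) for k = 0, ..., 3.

H_0 = Z,  H_1 = 0,  H_2 = 0,  H_3 = Z.

Order the vertices as v_0 < v_1 < v_2 < v_3 < v_4. Listing each simplex with vertices in this order, K has dimension 3 with simplices:

  0-simplices (5): [v_0], [v_1], [v_2], [v_3], [v_4]
  1-simplices (10): [v_0,v_1], [v_0,v_2], [v_0,v_3], [v_0,v_4], [v_1,v_2], [v_1,v_3], [v_1,v_4], [v_2,v_3], [v_2,v_4], [v_3,v_4]
  2-simplices (10): [v_0,v_1,v_2], [v_0,v_1,v_3], [v_0,v_1,v_4], [v_0,v_2,v_3], [v_0,v_2,v_4], [v_0,v_3,v_4], [v_1,v_2,v_3], [v_1,v_2,v_4], [v_1,v_3,v_4], [v_2,v_3,v_4]
  3-simplices (5): [v_0,v_1,v_2,v_3], [v_0,v_1,v_2,v_4], [v_0,v_1,v_3,v_4], [v_0,v_2,v_3,v_4], [v_1,v_2,v_3,v_4]

giving chain groups C_0 ≅ Z^5, C_1 ≅ Z^10, C_2 ≅ Z^10, C_3 ≅ Z^5.

∂_1: C_1 → C_0 is given by ∂[p,q] = [q] − [p]. For instance
  ∂[v_0,v_1] = [v_1] − [v_0].
As a 5×10 matrix over Z this has rank 4, with invariant factors (1,1,1,1).

Boundary ∂_2: C_2 → C_1 acts by ∂[p,q,r] = [q,r] − [p,r] + [p,q]. For instance
  ∂[v_0,v_1,v_4] = [v_1,v_4] − [v_0,v_4] + [v_0,v_1],
  ∂[v_0,v_2,v_4] = [v_2,v_4] − [v_0,v_4] + [v_0,v_2].
The resulting 10×10 matrix has rank 6, and its Smith normal form has invariant factors (1,1,1,1,1,1).

The boundary map ∂_3: C_3 → C_2 sends each 3-simplex σ to the alternating sum Σ_i (−1)^i (σ with its i-th vertex removed). For instance
  ∂[v_0,v_2,v_3,v_4] = [v_2,v_3,v_4] − [v_0,v_3,v_4] + [v_0,v_2,v_4] − [v_0,v_2,v_3],
  ∂[v_0,v_1,v_2,v_3] = [v_1,v_2,v_3] − [v_0,v_2,v_3] + [v_0,v_1,v_3] − [v_0,v_1,v_2].
This gives a 10×5 integer matrix of rank 4; reducing to Smith normal form yields diagonal entries (1,1,1,1).

Reading off H_k = ker ∂_k / im ∂_{k+1}:

  H_0: rank C_0 − rank ∂_1 = 5 − 4 = 1, and the invariant factors of ∂_1 are all 1, so H_0 ≅ Z.
  H_1: rank ker ∂_1 − rank ∂_2 = (10 − 4) − 6 = 0, and the invariant factors of ∂_2 are all 1, so H_1 ≅ 0.
  H_2: rank ker ∂_2 − rank ∂_3 = (10 − 6) − 4 = 0, and the invariant factors of ∂_3 are all 1, so H_2 ≅ 0.
  H_3: rank ker ∂_3 − rank ∂_4 = (5 − 4) − 0 = 1, and there is no ∂_4, so H_3 ≅ Z.

As a check, the Euler characteristic is 5 − 10 + 10 − 5 = 0, which agrees with 1 − 0 + 0 − 1 = 0.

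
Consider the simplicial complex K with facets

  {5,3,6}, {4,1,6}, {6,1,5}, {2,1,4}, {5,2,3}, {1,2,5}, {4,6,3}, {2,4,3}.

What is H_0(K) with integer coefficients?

H_0 = Z.

Fix the vertex order 1 < 2 < 3 < 4 < 5 < 6 and write every simplex with vertices in increasing order. Then dim K = 2 and the simplices of K are:

  0-simplices (6): [1], [2], [3], [4], [5], [6]
  1-simplices (12): [1,2], [1,4], [1,5], [1,6], [2,3], [2,4], [2,5], [3,4], [3,5], [3,6], [4,6], [5,6]
  2-simplices (8): [1,2,4], [1,2,5], [1,4,6], [1,5,6], [2,3,4], [2,3,5], [3,4,6], [3,5,6]

giving chain groups C_0 ≅ Z^6, C_1 ≅ Z^12, C_2 ≅ Z^8.

The boundary map ∂_1: C_1 → C_0 is given by ∂[p,q] = [q] − [p].
As a 6×12 matrix over Z this has rank 5, with invariant factors (1,1,1,1,1).

∂_2: C_2 → C_1 sends each 2-simplex [p,q,r] to [q,r] − [p,r] + [p,q]. For instance
  ∂[3,5,6] = [5,6] − [3,6] + [3,5],
  ∂[2,3,4] = [3,4] − [2,4] + [2,3].
The resulting 12×8 matrix has rank 7, and its Smith normal form has invariant factors (1,1,1,1,1,1,1).

Reading off H_k = ker ∂_k / im ∂_{k+1}:

  H_0: rank C_0 − rank ∂_1 = 6 − 5 = 1, and the invariant factors of ∂_1 are all 1, so H_0 = Z.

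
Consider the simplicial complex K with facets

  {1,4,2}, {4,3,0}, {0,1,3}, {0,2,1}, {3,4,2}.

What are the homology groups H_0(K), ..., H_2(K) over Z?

H_0 ≅ Z,  H_1 ≅ Z,  H_2 = 0.

Fix the vertex order 0 < 1 < 2 < 3 < 4 and write every simplex with vertices in increasing order. Then dim K = 2 and the simplices of K are:

  0-simplices (5): [0], [1], [2], [3], [4]
  1-simplices (10): [0,1], [0,2], [0,3], [0,4], [1,2], [1,3], [1,4], [2,3], [2,4], [3,4]
  2-simplices (5): [0,1,2], [0,1,3], [0,3,4], [1,2,4], [2,3,4]

giving chain groups C_0 ≅ Z^5, C_1 ≅ Z^10, C_2 ≅ Z^5.

The boundary map ∂_1: C_1 → C_0 maps an edge to its endpoints' difference, ∂[p,q] = q − p. For instance
  ∂[0,2] = [2] − [0].
The 5×10 boundary matrix has rank 4 and Smith normal form diag(1,1,1,1).

The boundary map ∂_2: C_2 → C_1 acts by ∂[p,q,r] = [q,r] − [p,r] + [p,q]. For instance
  ∂[0,3,4] = [3,4] − [0,4] + [0,3],
  ∂[2,3,4] = [3,4] − [2,4] + [2,3].
The 10×5 boundary matrix has rank 5 and Smith normal form diag(1,1,1,1,1).

From H_k ≅ ker(∂_k) / im(∂_{k+1}) we obtain:

  H_0: rank C_0 − rank ∂_1 = 5 − 4 = 1, and the invariant factors of ∂_1 are all 1, so H_0 ≅ Z.
  H_1: rank ker ∂_1 − rank ∂_2 = (10 − 4) − 5 = 1, and the invariant factors of ∂_2 are all 1, so H_1 ≅ Z.
  H_2: rank ker ∂_2 − rank ∂_3 = (5 − 5) − 0 = 0, and there is no ∂_3, so H_2 ≅ 0.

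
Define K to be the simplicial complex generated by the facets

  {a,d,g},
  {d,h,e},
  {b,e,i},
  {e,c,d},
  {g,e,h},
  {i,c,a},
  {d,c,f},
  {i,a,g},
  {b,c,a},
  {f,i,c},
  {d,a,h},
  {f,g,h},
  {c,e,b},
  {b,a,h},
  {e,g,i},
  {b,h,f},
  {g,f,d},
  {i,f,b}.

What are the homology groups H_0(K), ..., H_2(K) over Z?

H_0 ≅ Z,  H_1 ≅ Z ⊕ Z/2Z,  H_2 = 0.

K has 9 vertices, 27 edges, 18 triangles.
rank ∂_0 = 0, rank ∂_1 = 8 ⇒ b_0 = 9 − 0 − 8 = 1; all invariant factors of ∂_1 are 1 so no torsion. So H_0 ≅ Z.
rank ∂_1 = 8, rank ∂_2 = 18 ⇒ b_1 = 27 − 8 − 18 = 1; ∂_2 has invariant factor(s) [2] giving torsion. So H_1 ≅ Z ⊕ Z/2Z.
rank ∂_2 = 18, rank ∂_3 = 0 ⇒ b_2 = 18 − 18 − 0 = 0. So H_2 ≅ 0.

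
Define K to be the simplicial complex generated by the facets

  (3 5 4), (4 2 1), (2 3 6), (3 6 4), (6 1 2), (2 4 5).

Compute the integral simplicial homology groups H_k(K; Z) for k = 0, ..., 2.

Fix the vertex order 1 < 2 < 3 < 4 < 5 < 6 and write every simplex with vertices in increasing order. Then dim K = 2 and the simplices of K are:

  0-simplices (6): [1], [2], [3], [4], [5], [6]
  1-simplices (12): [1,2], [1,4], [1,6], [2,3], [2,4], [2,5], [2,6], [3,4], [3,5], [3,6], [4,5], [4,6]
  2-simplices (6): [1,2,4], [1,2,6], [2,3,6], [2,4,5], [3,4,5], [3,4,6]

giving chain groups C_0 ≅ Z^6, C_1 ≅ Z^12, C_2 ≅ Z^6.

∂_1: C_1 → C_0 sends each edge [p,q] (with p < q) to q − p.
As a 6×12 matrix over Z this has rank 5, with invariant factors (1,1,1,1,1).

∂_2: C_2 → C_1 sends each 2-simplex [p,q,r] to [q,r] − [p,r] + [p,q]. For instance
  ∂[2,3,6] = [3,6] − [2,6] + [2,3],
  ∂[1,2,4] = [2,4] − [1,4] + [1,2].
As a 12×6 matrix over Z this has rank 6, with invariant factors (1,1,1,1,1,1).

Now H_k = ker ∂_k / im ∂_{k+1}, so:

  H_0: rank C_0 − rank ∂_1 = 6 − 5 = 1, and the invariant factors of ∂_1 are all 1, so H_0 ≅ Z.
  H_1: rank ker ∂_1 − rank ∂_2 = (12 − 5) − 6 = 1, and the invariant factors of ∂_2 are all 1, so H_1 ≅ Z.
  H_2: rank ker ∂_2 − rank ∂_3 = (6 − 6) − 0 = 0, and there is no ∂_3, so H_2 ≅ 0.

As a check, the Euler characteristic is 6 − 12 + 6 = 0, which agrees with 1 − 1 + 0 = 0.
(K is a triangulation of the cylinder S^1 x I.)

H_0 = Z,  H_1 = Z,  H_2 = 0.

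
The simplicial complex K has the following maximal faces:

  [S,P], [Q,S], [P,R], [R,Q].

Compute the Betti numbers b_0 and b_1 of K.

b_0 = 1, b_1 = 1.

Take the total order P < Q < R < S on the vertex set. Then K (dimension 1) consists of the simplices:

  0-simplices (4): P, Q, R, S
  1-simplices (4): PR, PS, QR, QS

giving chain groups C_0 ≅ Z^4, C_1 ≅ Z^4.

∂_1: C_1 → C_0 maps an edge to its endpoints' difference, ∂[p,q] = q − p. For instance
  ∂QS = S − Q.
The resulting 4×4 matrix has rank 3, and its Smith normal form has invariant factors (1,1,1).

Now H_k = ker ∂_k / im ∂_{k+1}, so:

  H_0: rank C_0 − rank ∂_1 = 4 − 3 = 1, and the invariant factors of ∂_1 are all 1, so H_0 = Z.
  H_1: rank ker ∂_1 − rank ∂_2 = (4 − 3) − 0 = 1, and there is no ∂_2, so H_1 = Z.

As a check, the Euler characteristic is 4 − 4 = 0, which agrees with 1 − 1 = 0.

Hence the Betti numbers are b_0 = 1, b_1 = 1.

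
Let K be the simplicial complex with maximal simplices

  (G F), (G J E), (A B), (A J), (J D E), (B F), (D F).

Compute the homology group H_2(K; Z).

Take the total order A < B < D < E < F < G < J on the vertex set. Then K (dimension 2) consists of the simplices:

  0-simplices (7): A, B, D, E, F, G, J
  1-simplices (10): AB, AJ, BF, DE, DF, DJ, EG, EJ, FG, GJ
  2-simplices (2): DEJ, EGJ

so the chain groups are C_0 ≅ Z^7, C_1 ≅ Z^10, C_2 ≅ Z^2.

Boundary ∂_1: C_1 → C_0 sends each edge [p,q] (with p < q) to q − p. For instance
  ∂DF = F − D.
The resulting 7×10 matrix has rank 6, and its Smith normal form has invariant factors (1,1,1,1,1,1).

The boundary map ∂_2: C_2 → C_1 acts by ∂[p,q,r] = [q,r] − [p,r] + [p,q]. For instance
  ∂EGJ = GJ − EJ + EG,
  ∂DEJ = EJ − DJ + DE.
As a 10×2 matrix over Z this has rank 2, with invariant factors (1,1).

Computing H_k = (kernel of ∂_k) / (image of ∂_{k+1}):

  H_2: rank ker ∂_2 − rank ∂_3 = (2 − 2) − 0 = 0, and there is no ∂_3, so H_2 = 0.

H_2 ≅ 0.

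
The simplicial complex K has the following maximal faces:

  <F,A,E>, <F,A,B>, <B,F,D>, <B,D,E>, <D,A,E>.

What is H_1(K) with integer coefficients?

K has 5 vertices, 10 edges, 5 triangles.
rank ∂_1 = 4, rank ∂_2 = 5 ⇒ b_1 = 10 − 4 − 5 = 1; all invariant factors of ∂_2 are 1 so no torsion. So H_1 = Z.

H_1 = Z.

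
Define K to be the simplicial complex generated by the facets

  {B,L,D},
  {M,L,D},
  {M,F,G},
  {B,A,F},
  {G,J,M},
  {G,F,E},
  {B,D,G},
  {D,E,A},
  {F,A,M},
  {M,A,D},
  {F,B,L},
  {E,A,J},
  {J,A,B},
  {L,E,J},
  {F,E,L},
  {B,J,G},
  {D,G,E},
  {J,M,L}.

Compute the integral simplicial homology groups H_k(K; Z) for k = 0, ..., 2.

H_0 = Z,  H_1 = Z^2,  H_2 = Z.

We work with the vertex ordering A < B < D < E < F < G < J < L < M. The simplices of K, each written with vertices in increasing order, are:

  0-simplices (9): A, B, D, E, F, G, J, L, M
  1-simplices (27): AB, AD, AE, AF, AJ, AM, BD, BF, BG, BJ, BL, DE, DG, DL, DM, EF, EG, EJ, EL, FG, FL, FM, GJ, GM, JL, JM, LM
  2-simplices (18): ABF, ABJ, ADE, ADM, AEJ, AFM, BDG, BDL, BFL, BGJ, DEG, DLM, EFG, EFL, EJL, FGM, GJM, JLM

giving chain groups C_0 ≅ Z^9, C_1 ≅ Z^27, C_2 ≅ Z^18.

∂_1: C_1 → C_0 maps an edge to its endpoints' difference, ∂[p,q] = q − p. For instance
  ∂DE = E − D.
The resulting 9×27 matrix has rank 8, and its Smith normal form has invariant factors (1,1,1,1,1,1,1,1).

Boundary ∂_2: C_2 → C_1 sends each 2-simplex [p,q,r] to [q,r] − [p,r] + [p,q]. For instance
  ∂EFL = FL − EL + EF,
  ∂EFG = FG − EG + EF.
As a 27×18 matrix over Z this has rank 17, with invariant factors (1,1,1,1,1,1,1,1,1,1,1,1,1,1,1,1,1).

Computing H_k = (kernel of ∂_k) / (image of ∂_{k+1}):

  H_0: rank C_0 − rank ∂_1 = 9 − 8 = 1, and the invariant factors of ∂_1 are all 1, so H_0 = Z.
  H_1: rank ker ∂_1 − rank ∂_2 = (27 − 8) − 17 = 2, and the invariant factors of ∂_2 are all 1, so H_1 = Z^2.
  H_2: rank ker ∂_2 − rank ∂_3 = (18 − 17) − 0 = 1, and there is no ∂_3, so H_2 = Z.

As a check, the Euler characteristic is 9 − 27 + 18 = 0, which agrees with 1 − 2 + 1 = 0.
(K is a triangulation of the torus T^2.)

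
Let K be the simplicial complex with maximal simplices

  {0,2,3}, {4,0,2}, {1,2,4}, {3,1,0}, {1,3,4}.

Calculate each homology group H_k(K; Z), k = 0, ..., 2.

H_0 ≅ Z,  H_1 ≅ Z,  H_2 = 0.

Fix the vertex order 0 < 1 < 2 < 3 < 4 and write every simplex with vertices in increasing order. Then dim K = 2 and the simplices of K are:

  0-simplices (5): [0], [1], [2], [3], [4]
  1-simplices (10): [0,1], [0,2], [0,3], [0,4], [1,2], [1,3], [1,4], [2,3], [2,4], [3,4]
  2-simplices (5): [0,1,3], [0,2,3], [0,2,4], [1,2,4], [1,3,4]

giving chain groups C_0 ≅ Z^5, C_1 ≅ Z^10, C_2 ≅ Z^5.

Boundary ∂_1: C_1 → C_0 sends each edge [p,q] (with p < q) to q − p.
This gives a 5×10 integer matrix of rank 4; reducing to Smith normal form yields diagonal entries (1,1,1,1).

The boundary map ∂_2: C_2 → C_1 sends each 2-simplex [p,q,r] to [q,r] − [p,r] + [p,q]. For instance
  ∂[0,2,3] = [2,3] − [0,3] + [0,2],
  ∂[0,2,4] = [2,4] − [0,4] + [0,2].
The resulting 10×5 matrix has rank 5, and its Smith normal form has invariant factors (1,1,1,1,1).

Now H_k = ker ∂_k / im ∂_{k+1}, so:

  H_0: rank C_0 − rank ∂_1 = 5 − 4 = 1, and the invariant factors of ∂_1 are all 1, so H_0 = Z.
  H_1: rank ker ∂_1 − rank ∂_2 = (10 − 4) − 5 = 1, and the invariant factors of ∂_2 are all 1, so H_1 = Z.
  H_2: rank ker ∂_2 − rank ∂_3 = (5 − 5) − 0 = 0, and there is no ∂_3, so H_2 = 0.

(K is a triangulation of the Möbius band.)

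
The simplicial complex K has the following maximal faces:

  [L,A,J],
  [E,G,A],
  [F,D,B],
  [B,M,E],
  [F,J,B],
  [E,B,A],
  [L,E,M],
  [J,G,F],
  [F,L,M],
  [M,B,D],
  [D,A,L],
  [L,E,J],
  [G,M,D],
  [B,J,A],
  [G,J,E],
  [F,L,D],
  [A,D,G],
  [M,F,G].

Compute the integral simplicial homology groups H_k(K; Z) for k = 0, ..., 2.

H_0 = Z,  H_1 = Z ⊕ Z/2Z,  H_2 = 0.

We work with the vertex ordering A < B < D < E < F < G < J < L < M. The simplices of K, each written with vertices in increasing order, are:

  0-simplices (9): A, B, D, E, F, G, J, L, M
  1-simplices (27): AB, AD, AE, AG, AJ, AL, BD, BE, BF, BJ, BM, DF, DG, DL, DM, EG, EJ, EL, EM, FG, FJ, FL, FM, GJ, GM, JL, LM
  2-simplices (18): ABE, ABJ, ADG, ADL, AEG, AJL, BDF, BDM, BEM, BFJ, DFL, DGM, EGJ, EJL, ELM, FGJ, FGM, FLM

so the chain groups are C_0 ≅ Z^9, C_1 ≅ Z^27, C_2 ≅ Z^18.

Boundary ∂_1: C_1 → C_0 sends each edge [p,q] (with p < q) to q − p.
As a 9×27 matrix over Z this has rank 8, with invariant factors (1,1,1,1,1,1,1,1).

Boundary ∂_2: C_2 → C_1 acts by ∂[p,q,r] = [q,r] − [p,r] + [p,q]. For instance
  ∂EJL = JL − EL + EJ,
  ∂ELM = LM − EM + EL.
The resulting 27×18 matrix has rank 18, and its Smith normal form has invariant factors (1,1,1,1,1,1,1,1,1,1,1,1,1,1,1,1,1,2).

Reading off H_k = ker ∂_k / im ∂_{k+1}:

  H_0: rank C_0 − rank ∂_1 = 9 − 8 = 1, and the invariant factors of ∂_1 are all 1, so H_0 ≅ Z.
  H_1: rank ker ∂_1 − rank ∂_2 = (27 − 8) − 18 = 1, and ∂_2 has invariant factor 2 > 1, so H_1 ≅ Z ⊕ Z/2Z.
  H_2: rank ker ∂_2 − rank ∂_3 = (18 − 18) − 0 = 0, and there is no ∂_3, so H_2 ≅ 0.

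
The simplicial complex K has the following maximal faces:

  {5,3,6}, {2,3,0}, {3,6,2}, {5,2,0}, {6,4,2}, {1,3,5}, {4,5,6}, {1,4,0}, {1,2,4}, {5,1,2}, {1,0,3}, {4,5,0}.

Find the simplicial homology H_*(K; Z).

H_0 ≅ Z,  H_1 ≅ Z/2,  H_2 = 0.

Fix the vertex order 0 < 1 < 2 < 3 < 4 < 5 < 6 and write every simplex with vertices in increasing order. Then dim K = 2 and the simplices of K are:

  0-simplices (7): [0], [1], [2], [3], [4], [5], [6]
  1-simplices (18): [0,1], [0,2], [0,3], [0,4], [0,5], [1,2], [1,3], [1,4], [1,5], [2,3], [2,4], [2,5], [2,6], [3,5], [3,6], [4,5], [4,6], [5,6]
  2-simplices (12): [0,1,3], [0,1,4], [0,2,3], [0,2,5], [0,4,5], [1,2,4], [1,2,5], [1,3,5], [2,3,6], [2,4,6], [3,5,6], [4,5,6]

Hence C_0 ≅ Z^7, C_1 ≅ Z^18, C_2 ≅ Z^12.

∂_1: C_1 → C_0 sends each edge [p,q] (with p < q) to q − p.
The resulting 7×18 matrix has rank 6, and its Smith normal form has invariant factors (1,1,1,1,1,1).

The boundary map ∂_2: C_2 → C_1 sends each 2-simplex [p,q,r] to [q,r] − [p,r] + [p,q]. For instance
  ∂[1,3,5] = [3,5] − [1,5] + [1,3],
  ∂[0,1,3] = [1,3] − [0,3] + [0,1].
The resulting 18×12 matrix has rank 12, and its Smith normal form has invariant factors (1,1,1,1,1,1,1,1,1,1,1,2).

Now H_k = ker ∂_k / im ∂_{k+1}, so:

  H_0: rank C_0 − rank ∂_1 = 7 − 6 = 1, and the invariant factors of ∂_1 are all 1, so H_0 ≅ Z.
  H_1: rank ker ∂_1 − rank ∂_2 = (18 − 6) − 12 = 0, and ∂_2 has invariant factor 2 > 1, so H_1 ≅ Z/2.
  H_2: rank ker ∂_2 − rank ∂_3 = (12 − 12) − 0 = 0, and there is no ∂_3, so H_2 ≅ 0.

As a check, the Euler characteristic is 7 − 18 + 12 = 1, which agrees with 1 − 0 + 0 = 1.
(K is a triangulation of the real projective plane RP^2.)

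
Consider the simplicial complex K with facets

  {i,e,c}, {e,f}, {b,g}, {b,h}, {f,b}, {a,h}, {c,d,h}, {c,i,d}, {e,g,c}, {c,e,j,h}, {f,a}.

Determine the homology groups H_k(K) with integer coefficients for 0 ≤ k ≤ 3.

H_0 ≅ Z,  H_1 ≅ Z^3,  H_2 = 0,  H_3 = 0.

Take the total order a < b < c < d < e < f < g < h < i < j on the vertex set. Then K (dimension 3) consists of the simplices:

  0-simplices (10): a, b, c, d, e, f, g, h, i, j
  1-simplices (19): af, ah, bf, bg, bh, cd, ce, cg, ch, ci, cj, dh, di, ef, eg, eh, ei, ej, hj
  2-simplices (8): cdh, cdi, ceg, ceh, cei, cej, chj, ehj
  3-simplices (1): cehj

Hence C_0 ≅ Z^10, C_1 ≅ Z^19, C_2 ≅ Z^8, C_3 ≅ Z^1.

∂_1: C_1 → C_0 sends each edge [p,q] (with p < q) to q − p. For instance
  ∂hj = j − h.
The 10×19 boundary matrix has rank 9 and Smith normal form diag(1,1,1,1,1,1,1,1,1).

∂_2: C_2 → C_1 acts by ∂[p,q,r] = [q,r] − [p,r] + [p,q]. For instance
  ∂cdi = di − ci + cd,
  ∂ehj = hj − ej + eh.
This gives a 19×8 integer matrix of rank 7; reducing to Smith normal form yields diagonal entries (1,1,1,1,1,1,1).

∂_3: C_3 → C_2 sends each 3-simplex σ to the alternating sum Σ_i (−1)^i (σ with its i-th vertex removed). For instance
  ∂cehj = ehj − chj + cej − ceh.
The resulting 8×1 matrix has rank 1, and its Smith normal form has invariant factors (1).

Computing H_k = (kernel of ∂_k) / (image of ∂_{k+1}):

  H_0: rank C_0 − rank ∂_1 = 10 − 9 = 1, and the invariant factors of ∂_1 are all 1, so H_0 ≅ Z.
  H_1: rank ker ∂_1 − rank ∂_2 = (19 − 9) − 7 = 3, and the invariant factors of ∂_2 are all 1, so H_1 ≅ Z^3.
  H_2: rank ker ∂_2 − rank ∂_3 = (8 − 7) − 1 = 0, and the invariant factors of ∂_3 are all 1, so H_2 ≅ 0.
  H_3: rank ker ∂_3 − rank ∂_4 = (1 − 1) − 0 = 0, and there is no ∂_4, so H_3 ≅ 0.

As a check, the Euler characteristic is 10 − 19 + 8 − 1 = -2, which agrees with 1 − 3 + 0 − 0 = -2.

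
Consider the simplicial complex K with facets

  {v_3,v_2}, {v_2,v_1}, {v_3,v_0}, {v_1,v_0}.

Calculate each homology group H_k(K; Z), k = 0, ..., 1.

H_0 = Z,  H_1 = Z.

K has 4 vertices, 4 edges.
rank ∂_0 = 0, rank ∂_1 = 3 ⇒ b_0 = 4 − 0 − 3 = 1; all invariant factors of ∂_1 are 1 so no torsion. So H_0 = Z.
rank ∂_1 = 3, rank ∂_2 = 0 ⇒ b_1 = 4 − 3 − 0 = 1. So H_1 = Z.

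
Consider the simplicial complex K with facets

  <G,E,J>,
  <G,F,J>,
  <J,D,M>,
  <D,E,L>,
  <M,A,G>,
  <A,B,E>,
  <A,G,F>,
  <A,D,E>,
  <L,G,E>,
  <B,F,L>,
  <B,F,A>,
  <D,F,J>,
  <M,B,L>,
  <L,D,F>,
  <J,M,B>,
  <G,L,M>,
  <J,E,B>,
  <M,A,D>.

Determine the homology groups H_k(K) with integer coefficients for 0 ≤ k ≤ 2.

Order the vertices as A < B < D < E < F < G < J < L < M. Listing each simplex with vertices in this order, K has dimension 2 with simplices:

  0-simplices (9): A, B, D, E, F, G, J, L, M
  1-simplices (27): AB, AD, AE, AF, AG, AM, BE, BF, BJ, BL, BM, DE, DF, DJ, DL, DM, EG, EJ, EL, FG, FJ, FL, GJ, GL, GM, JM, LM
  2-simplices (18): ABE, ABF, ADE, ADM, AFG, AGM, BEJ, BFL, BJM, BLM, DEL, DFJ, DFL, DJM, EGJ, EGL, FGJ, GLM

giving chain groups C_0 ≅ Z^9, C_1 ≅ Z^27, C_2 ≅ Z^18.

Boundary ∂_1: C_1 → C_0 is given by ∂[p,q] = [q] − [p]. For instance
  ∂LM = M − L.
As a 9×27 matrix over Z this has rank 8, with invariant factors (1,1,1,1,1,1,1,1).

Boundary ∂_2: C_2 → C_1 acts by ∂[p,q,r] = [q,r] − [p,r] + [p,q]. For instance
  ∂ABF = BF − AF + AB,
  ∂GLM = LM − GM + GL.
This gives a 27×18 integer matrix of rank 17; reducing to Smith normal form yields diagonal entries (1,1,1,1,1,1,1,1,1,1,1,1,1,1,1,1,1).

Now H_k = ker ∂_k / im ∂_{k+1}, so:

  H_0: rank C_0 − rank ∂_1 = 9 − 8 = 1, and the invariant factors of ∂_1 are all 1, so H_0 = Z.
  H_1: rank ker ∂_1 − rank ∂_2 = (27 − 8) − 17 = 2, and the invariant factors of ∂_2 are all 1, so H_1 = Z^2.
  H_2: rank ker ∂_2 − rank ∂_3 = (18 − 17) − 0 = 1, and there is no ∂_3, so H_2 = Z.

As a check, the Euler characteristic is 9 − 27 + 18 = 0, which agrees with 1 − 2 + 1 = 0.
(K is a triangulation of the torus T^2.)

H_0 = Z,  H_1 = Z^2,  H_2 = Z.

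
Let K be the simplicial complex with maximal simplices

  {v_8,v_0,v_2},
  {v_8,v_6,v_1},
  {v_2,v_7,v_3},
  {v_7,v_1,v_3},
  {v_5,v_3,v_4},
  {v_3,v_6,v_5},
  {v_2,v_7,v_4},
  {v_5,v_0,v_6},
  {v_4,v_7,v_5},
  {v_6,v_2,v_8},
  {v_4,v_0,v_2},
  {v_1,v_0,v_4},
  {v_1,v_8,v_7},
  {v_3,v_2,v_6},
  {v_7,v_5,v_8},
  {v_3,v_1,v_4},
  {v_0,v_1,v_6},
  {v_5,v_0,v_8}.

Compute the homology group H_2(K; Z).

Take the total order v_0 < v_1 < v_2 < v_3 < v_4 < v_5 < v_6 < v_7 < v_8 on the vertex set. Then K (dimension 2) consists of the simplices:

  0-simplices (9): [v_0], [v_1], [v_2], [v_3], [v_4], [v_5], [v_6], [v_7], [v_8]
  1-simplices (27): (27 of them)
  2-simplices (18): (18 of them)

Hence C_0 ≅ Z^9, C_1 ≅ Z^27, C_2 ≅ Z^18.

The boundary map ∂_1: C_1 → C_0 maps an edge to its endpoints' difference, ∂[p,q] = q − p.
The 9×27 boundary matrix has rank 8 and Smith normal form diag(1,1,1,1,1,1,1,1).

Boundary ∂_2: C_2 → C_1 maps a triangle to the signed sum of its edges. For instance
  ∂[v_3,v_5,v_6] = [v_5,v_6] − [v_3,v_6] + [v_3,v_5],
  ∂[v_3,v_4,v_5] = [v_4,v_5] − [v_3,v_5] + [v_3,v_4].
As a 27×18 matrix over Z this has rank 18, with invariant factors (1,1,1,1,1,1,1,1,1,1,1,1,1,1,1,1,1,2).

Reading off H_k = ker ∂_k / im ∂_{k+1}:

  H_2: rank ker ∂_2 − rank ∂_3 = (18 − 18) − 0 = 0, and there is no ∂_3, so H_2 ≅ 0.

H_2 ≅ 0.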